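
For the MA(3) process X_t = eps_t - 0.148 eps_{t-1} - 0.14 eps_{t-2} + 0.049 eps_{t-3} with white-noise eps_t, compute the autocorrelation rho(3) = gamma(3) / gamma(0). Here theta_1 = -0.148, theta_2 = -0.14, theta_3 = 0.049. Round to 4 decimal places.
\rho(3) = 0.0469

For an MA(q) process with theta_0 = 1, the autocovariance is
  gamma(k) = sigma^2 * sum_{i=0..q-k} theta_i * theta_{i+k},
and rho(k) = gamma(k) / gamma(0). Sigma^2 cancels.
  numerator   = (1)*(0.049) = 0.049.
  denominator = (1)^2 + (-0.148)^2 + (-0.14)^2 + (0.049)^2 = 1.043905.
  rho(3) = 0.049 / 1.043905 = 0.0469.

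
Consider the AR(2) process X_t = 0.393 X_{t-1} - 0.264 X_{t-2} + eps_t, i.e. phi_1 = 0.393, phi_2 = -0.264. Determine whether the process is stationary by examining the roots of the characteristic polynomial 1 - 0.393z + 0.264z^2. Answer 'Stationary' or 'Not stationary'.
\text{Stationary}

The AR(p) characteristic polynomial is P(z) = 1 - 0.393z + 0.264z^2.
Stationarity requires all roots to lie outside the unit circle, i.e. |z| > 1 for every root.
Set 1 + (-0.393) z + (0.264) z^2 = 0, i.e. a z^2 + b z + c = 0 with a = 0.264, b = -0.393, c = 1.
Discriminant D = b^2 - 4ac = (-0.393)^2 - 4*(0.264)*1 = 0.154449 - (1.056) = -0.901551.
D < 0, so the roots are the complex-conjugate pair z = (-b +/- i sqrt(-D)) / (2a) = 0.7443 +/- 1.7983i.
For a conjugate pair |z|^2 = z * conj(z) = (product of roots) = c/a = 1/(0.264) = 3.787879, so |z| = sqrt(3.787879) = 1.9462 for both roots.
Moduli of all roots: 1.9462, 1.9462.
All moduli strictly greater than 1? Yes.
Verdict: Stationary.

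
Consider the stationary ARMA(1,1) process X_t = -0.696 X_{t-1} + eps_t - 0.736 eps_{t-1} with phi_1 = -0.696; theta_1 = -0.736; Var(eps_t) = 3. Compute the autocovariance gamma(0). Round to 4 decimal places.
\gamma(0) = 14.9319

Multiply the model equation by X_{t-k} and take expectations. With theta_0 = psi_0 = 1 and psi_j the MA(infinity) weights, this gives
  gamma(k) - sum_i phi_i gamma(k-i) = c_k,
  c_k = sigma^2 * sum_{j=k..q} theta_j psi_{j-k}   (c_k = 0 for k > q),
using gamma(-m) = gamma(m).
psi-weights needed (psi_j = theta_j + sum_i phi_i psi_{j-i}):
  psi_1 = theta_1 + phi_1 = -0.736 + (-0.696) = -1.432
Right-hand sides:
  c_0 = sigma^2 (1 + theta_1 psi_1) = 3 * (1 + (-0.736)(-1.432)) = 3 * 2.053952 = 6.161856
  c_1 = sigma^2 theta_1 = 3 * (-0.736) = -2.208
  c_2 = 0
Equations for k = 0 and k = 1 (AR order 1):
  gamma(0) = phi_1 gamma(1) + c_0
  gamma(1) = phi_1 gamma(0) + c_1
Substituting the second into the first: gamma(0) (1 - phi_1^2) = c_0 + phi_1 c_1, so
  gamma(0) = (c_0 + phi_1 c_1) / (1 - phi_1^2) = (6.161856 + (-0.696)(-2.208)) / (1 - (-0.696)^2) = 7.698624 / 0.515584 = 14.931852.
Therefore gamma(0) = 14.9319 (to 4 decimal places).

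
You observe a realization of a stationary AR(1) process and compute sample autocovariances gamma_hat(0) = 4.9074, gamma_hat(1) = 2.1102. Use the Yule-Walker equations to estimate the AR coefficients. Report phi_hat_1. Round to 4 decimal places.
\hat\phi_{1} = 0.4300

The Yule-Walker equations for an AR(p) process read, in matrix form,
  Gamma_p phi = r_p,   with   (Gamma_p)_{ij} = gamma(|i - j|),
                       (r_p)_i = gamma(i),   i,j = 1..p.
Substitute the sample gammas (Toeplitz matrix and right-hand side of size 1):
  Gamma_p = [[4.9074]]
  r_p     = [2.1102]
With p = 1 this is the single equation gamma(0) phi_1 = gamma(1):
  phi_hat_1 = gamma(1) / gamma(0) = 2.1102 / 4.9074 = 0.4300.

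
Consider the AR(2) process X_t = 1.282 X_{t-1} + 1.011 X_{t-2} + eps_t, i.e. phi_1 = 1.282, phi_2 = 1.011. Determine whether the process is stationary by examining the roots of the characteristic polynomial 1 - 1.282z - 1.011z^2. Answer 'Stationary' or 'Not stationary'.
\text{Not stationary}

The AR(p) characteristic polynomial is P(z) = 1 - 1.282z - 1.011z^2.
Stationarity requires all roots to lie outside the unit circle, i.e. |z| > 1 for every root.
Set 1 + (-1.282) z + (-1.011) z^2 = 0, i.e. a z^2 + b z + c = 0 with a = -1.011, b = -1.282, c = 1.
Discriminant D = b^2 - 4ac = (-1.282)^2 - 4*(-1.011)*1 = 1.643524 - (-4.044) = 5.687524.
D >= 0, so the roots are real: z = (-b +/- sqrt(D)) / (2a) = (1.282 +/- 2.384853) / (-2.022).
  z_1 = (1.282 + 2.384853) / (-2.022) = -1.8135,   |z_1| = 1.8135.
  z_2 = (1.282 - 2.384853) / (-2.022) = 0.5454,   |z_2| = 0.5454.
Moduli of all roots: 1.8135, 0.5454.
All moduli strictly greater than 1? No.
Verdict: Not stationary.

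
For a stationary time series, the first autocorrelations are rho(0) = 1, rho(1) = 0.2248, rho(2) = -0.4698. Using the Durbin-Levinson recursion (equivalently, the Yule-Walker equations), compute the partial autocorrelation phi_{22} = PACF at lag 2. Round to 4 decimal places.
\phi_{22} = -0.5480

The PACF at lag k is phi_{kk}, the last component of the solution
to the Yule-Walker system G_k phi = r_k where
  (G_k)_{ij} = rho(|i - j|), (r_k)_i = rho(i), i,j = 1..k.
Equivalently, Durbin-Levinson gives phi_{kk} iteratively:
  phi_{11} = rho(1)
  phi_{kk} = [rho(k) - sum_{j=1..k-1} phi_{k-1,j} rho(k-j)]
            / [1 - sum_{j=1..k-1} phi_{k-1,j} rho(j)],
  phi_{k,j} = phi_{k-1,j} - phi_{kk} phi_{k-1,k-j},  j = 1..k-1.
Step k = 1:
  phi_11 = rho(1) = 0.2248.
Step k = 2:
  phi_22 = [rho(2) - phi_11 rho(1)] / [1 - phi_11 rho(1)] = [-0.4698 - (0.2248)(0.2248)] / [1 - (0.2248)(0.2248)]
         = -0.52033504 / 0.94946496 = -0.548.
Therefore phi_{22} = -0.5480.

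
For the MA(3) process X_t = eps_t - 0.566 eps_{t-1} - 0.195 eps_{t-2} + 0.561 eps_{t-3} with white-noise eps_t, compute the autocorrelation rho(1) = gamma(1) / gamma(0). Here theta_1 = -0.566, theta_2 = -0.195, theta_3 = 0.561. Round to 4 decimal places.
\rho(1) = -0.3377

For an MA(q) process with theta_0 = 1, the autocovariance is
  gamma(k) = sigma^2 * sum_{i=0..q-k} theta_i * theta_{i+k},
and rho(k) = gamma(k) / gamma(0). Sigma^2 cancels.
  numerator   = (1)*(-0.566) + (-0.566)*(-0.195) + (-0.195)*(0.561) = -0.565025.
  denominator = (1)^2 + (-0.566)^2 + (-0.195)^2 + (0.561)^2 = 1.673102.
  rho(1) = -0.565025 / 1.673102 = -0.3377.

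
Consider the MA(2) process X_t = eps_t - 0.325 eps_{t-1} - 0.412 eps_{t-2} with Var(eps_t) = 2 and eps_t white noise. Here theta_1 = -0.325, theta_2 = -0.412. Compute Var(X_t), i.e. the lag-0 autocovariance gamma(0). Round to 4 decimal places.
\gamma(0) = 2.5507

For an MA(q) process X_t = eps_t + sum_i theta_i eps_{t-i} with
Var(eps_t) = sigma^2, the variance is
  gamma(0) = sigma^2 * (1 + sum_i theta_i^2).
  sum_i theta_i^2 = (-0.325)^2 + (-0.412)^2 = 0.105625 + 0.169744 = 0.275369.
  gamma(0) = 2 * (1 + 0.275369) = 2 * 1.275369 = 2.550738, which rounds to 2.5507.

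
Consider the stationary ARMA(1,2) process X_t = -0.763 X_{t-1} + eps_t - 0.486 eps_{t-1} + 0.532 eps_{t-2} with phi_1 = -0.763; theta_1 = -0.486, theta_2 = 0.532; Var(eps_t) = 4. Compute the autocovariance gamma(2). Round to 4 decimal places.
\gamma(2) = 23.8907

Multiply the model equation by X_{t-k} and take expectations. With theta_0 = psi_0 = 1 and psi_j the MA(infinity) weights, this gives
  gamma(k) - sum_i phi_i gamma(k-i) = c_k,
  c_k = sigma^2 * sum_{j=k..q} theta_j psi_{j-k}   (c_k = 0 for k > q),
using gamma(-m) = gamma(m).
psi-weights needed (psi_j = theta_j + sum_i phi_i psi_{j-i}):
  psi_1 = theta_1 + phi_1 = -0.486 + (-0.763) = -1.249
  psi_2 = theta_2 + phi_1 psi_1 = 0.532 + (-0.763)(-1.249) = 1.484987
Right-hand sides:
  c_0 = sigma^2 (1 + theta_1 psi_1 + theta_2 psi_2) = 4 * (1 + (-0.486)(-1.249) + (0.532)(1.484987)) = 4 * 2.397027 = 9.588108
  c_1 = sigma^2 (theta_1 + theta_2 psi_1) = 4 * (-0.486 + (0.532)(-1.249)) = -4.601872
  c_2 = sigma^2 theta_2 = 4 * (0.532) = 2.128
Equations for k = 0 and k = 1 (AR order 1):
  gamma(0) = phi_1 gamma(1) + c_0
  gamma(1) = phi_1 gamma(0) + c_1
Substituting the second into the first: gamma(0) (1 - phi_1^2) = c_0 + phi_1 c_1, so
  gamma(0) = (c_0 + phi_1 c_1) / (1 - phi_1^2) = (9.588108 + (-0.763)(-4.601872)) / (1 - (-0.763)^2) = 13.099337 / 0.417831 = 31.350801.
  gamma(1) = phi_1 gamma(0) + c_1 = (-0.763)(31.350801) + (-4.601872) = -28.522533.
For k = 2: gamma(2) = phi_1 gamma(1) + c_2
  = (-0.763)(-28.522533) + (2.128) = 23.890693.
Therefore gamma(2) = 23.8907 (to 4 decimal places).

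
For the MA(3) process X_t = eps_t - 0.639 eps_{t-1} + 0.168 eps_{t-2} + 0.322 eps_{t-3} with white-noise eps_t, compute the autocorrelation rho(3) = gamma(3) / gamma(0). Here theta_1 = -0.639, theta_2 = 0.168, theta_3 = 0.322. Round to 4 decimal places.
\rho(3) = 0.2091

For an MA(q) process with theta_0 = 1, the autocovariance is
  gamma(k) = sigma^2 * sum_{i=0..q-k} theta_i * theta_{i+k},
and rho(k) = gamma(k) / gamma(0). Sigma^2 cancels.
  numerator   = (1)*(0.322) = 0.322.
  denominator = (1)^2 + (-0.639)^2 + (0.168)^2 + (0.322)^2 = 1.540229.
  rho(3) = 0.322 / 1.540229 = 0.2091.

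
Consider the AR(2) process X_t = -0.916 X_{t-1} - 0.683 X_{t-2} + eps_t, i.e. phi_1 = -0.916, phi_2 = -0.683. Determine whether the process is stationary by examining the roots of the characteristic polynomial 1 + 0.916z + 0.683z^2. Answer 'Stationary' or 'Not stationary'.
\text{Stationary}

The AR(p) characteristic polynomial is P(z) = 1 + 0.916z + 0.683z^2.
Stationarity requires all roots to lie outside the unit circle, i.e. |z| > 1 for every root.
Set 1 + (0.916) z + (0.683) z^2 = 0, i.e. a z^2 + b z + c = 0 with a = 0.683, b = 0.916, c = 1.
Discriminant D = b^2 - 4ac = (0.916)^2 - 4*(0.683)*1 = 0.839056 - (2.732) = -1.892944.
D < 0, so the roots are the complex-conjugate pair z = (-b +/- i sqrt(-D)) / (2a) = -0.6706 +/- 1.0072i.
For a conjugate pair |z|^2 = z * conj(z) = (product of roots) = c/a = 1/(0.683) = 1.464129, so |z| = sqrt(1.464129) = 1.21 for both roots.
Moduli of all roots: 1.2100, 1.2100.
All moduli strictly greater than 1? Yes.
Verdict: Stationary.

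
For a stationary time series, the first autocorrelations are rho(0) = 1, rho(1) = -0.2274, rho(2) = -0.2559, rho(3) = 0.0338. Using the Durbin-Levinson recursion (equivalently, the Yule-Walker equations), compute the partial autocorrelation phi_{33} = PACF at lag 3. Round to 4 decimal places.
\phi_{33} = -0.1379

The PACF at lag k is phi_{kk}, the last component of the solution
to the Yule-Walker system G_k phi = r_k where
  (G_k)_{ij} = rho(|i - j|), (r_k)_i = rho(i), i,j = 1..k.
Equivalently, Durbin-Levinson gives phi_{kk} iteratively:
  phi_{11} = rho(1)
  phi_{kk} = [rho(k) - sum_{j=1..k-1} phi_{k-1,j} rho(k-j)]
            / [1 - sum_{j=1..k-1} phi_{k-1,j} rho(j)],
  phi_{k,j} = phi_{k-1,j} - phi_{kk} phi_{k-1,k-j},  j = 1..k-1.
Step k = 1:
  phi_11 = rho(1) = -0.2274.
Step k = 2:
  phi_22 = [rho(2) - phi_11 rho(1)] / [1 - phi_11 rho(1)] = [-0.2559 - (-0.2274)(-0.2274)] / [1 - (-0.2274)(-0.2274)]
         = -0.30761076 / 0.94828924 = -0.324385.
  Update: phi_21 = phi_11 - phi_22 phi_11 = -0.2274 - (-0.324385)(-0.2274) = -0.301165.
Step k = 3:
  phi_33 = [rho(3) - phi_21 rho(2) - phi_22 rho(1)] / [1 - phi_21 rho(1) - phi_22 rho(2)]
    numerator   = 0.0338 - (-0.301165)(-0.2559) - (-0.324385)(-0.2274) = -0.1170333
    denominator = 1 - (-0.301165)(-0.2274) - (-0.324385)(-0.2559) = 0.84850494
  phi_33 = -0.1170333 / 0.84850494 = -0.1379.
Therefore phi_{33} = -0.1379.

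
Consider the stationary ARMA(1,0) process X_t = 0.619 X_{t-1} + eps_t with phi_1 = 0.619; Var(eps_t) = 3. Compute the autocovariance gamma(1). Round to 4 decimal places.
\gamma(1) = 3.0105

Multiply the model equation by X_{t-k} and take expectations. With theta_0 = psi_0 = 1 and psi_j the MA(infinity) weights, this gives
  gamma(k) - sum_i phi_i gamma(k-i) = c_k,
  c_k = sigma^2 * sum_{j=k..q} theta_j psi_{j-k}   (c_k = 0 for k > q),
using gamma(-m) = gamma(m).
Pure AR (q = 0): c_0 = sigma^2 = 3, c_k = 0 for k >= 1.
Equations for k = 0 and k = 1 (AR order 1):
  gamma(0) = phi_1 gamma(1) + c_0
  gamma(1) = phi_1 gamma(0) + c_1
Substituting the second into the first: gamma(0) (1 - phi_1^2) = c_0 + phi_1 c_1, so
  gamma(0) = c_0 / (1 - phi_1^2) = 3 / (1 - (0.619)^2) = 3 / 0.616839 = 4.863506.
  gamma(1) = phi_1 gamma(0) = (0.619)(4.863506) = 3.01051.
Therefore gamma(1) = 3.0105 (to 4 decimal places).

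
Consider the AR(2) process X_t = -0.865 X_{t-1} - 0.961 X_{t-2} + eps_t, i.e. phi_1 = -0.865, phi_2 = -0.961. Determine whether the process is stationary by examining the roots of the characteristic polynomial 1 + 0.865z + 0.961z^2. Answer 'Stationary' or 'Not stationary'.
\text{Stationary}

The AR(p) characteristic polynomial is P(z) = 1 + 0.865z + 0.961z^2.
Stationarity requires all roots to lie outside the unit circle, i.e. |z| > 1 for every root.
Set 1 + (0.865) z + (0.961) z^2 = 0, i.e. a z^2 + b z + c = 0 with a = 0.961, b = 0.865, c = 1.
Discriminant D = b^2 - 4ac = (0.865)^2 - 4*(0.961)*1 = 0.748225 - (3.844) = -3.095775.
D < 0, so the roots are the complex-conjugate pair z = (-b +/- i sqrt(-D)) / (2a) = -0.4501 +/- 0.9154i.
For a conjugate pair |z|^2 = z * conj(z) = (product of roots) = c/a = 1/(0.961) = 1.040583, so |z| = sqrt(1.040583) = 1.0201 for both roots.
Moduli of all roots: 1.0201, 1.0201.
All moduli strictly greater than 1? Yes.
Verdict: Stationary.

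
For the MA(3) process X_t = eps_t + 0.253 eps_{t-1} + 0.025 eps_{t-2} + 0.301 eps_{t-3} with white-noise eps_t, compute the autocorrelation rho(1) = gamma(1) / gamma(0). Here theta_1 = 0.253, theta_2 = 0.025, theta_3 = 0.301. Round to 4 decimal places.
\rho(1) = 0.2310

For an MA(q) process with theta_0 = 1, the autocovariance is
  gamma(k) = sigma^2 * sum_{i=0..q-k} theta_i * theta_{i+k},
and rho(k) = gamma(k) / gamma(0). Sigma^2 cancels.
  numerator   = (1)*(0.253) + (0.253)*(0.025) + (0.025)*(0.301) = 0.26685.
  denominator = (1)^2 + (0.253)^2 + (0.025)^2 + (0.301)^2 = 1.155235.
  rho(1) = 0.26685 / 1.155235 = 0.2310.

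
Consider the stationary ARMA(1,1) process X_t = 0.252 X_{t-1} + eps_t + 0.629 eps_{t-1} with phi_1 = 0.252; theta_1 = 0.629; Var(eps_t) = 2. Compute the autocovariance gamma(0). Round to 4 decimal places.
\gamma(0) = 3.6576

Multiply the model equation by X_{t-k} and take expectations. With theta_0 = psi_0 = 1 and psi_j the MA(infinity) weights, this gives
  gamma(k) - sum_i phi_i gamma(k-i) = c_k,
  c_k = sigma^2 * sum_{j=k..q} theta_j psi_{j-k}   (c_k = 0 for k > q),
using gamma(-m) = gamma(m).
psi-weights needed (psi_j = theta_j + sum_i phi_i psi_{j-i}):
  psi_1 = theta_1 + phi_1 = 0.629 + (0.252) = 0.881
Right-hand sides:
  c_0 = sigma^2 (1 + theta_1 psi_1) = 2 * (1 + (0.629)(0.881)) = 2 * 1.554149 = 3.108298
  c_1 = sigma^2 theta_1 = 2 * (0.629) = 1.258
  c_2 = 0
Equations for k = 0 and k = 1 (AR order 1):
  gamma(0) = phi_1 gamma(1) + c_0
  gamma(1) = phi_1 gamma(0) + c_1
Substituting the second into the first: gamma(0) (1 - phi_1^2) = c_0 + phi_1 c_1, so
  gamma(0) = (c_0 + phi_1 c_1) / (1 - phi_1^2) = (3.108298 + (0.252)(1.258)) / (1 - (0.252)^2) = 3.425314 / 0.936496 = 3.657585.
Therefore gamma(0) = 3.6576 (to 4 decimal places).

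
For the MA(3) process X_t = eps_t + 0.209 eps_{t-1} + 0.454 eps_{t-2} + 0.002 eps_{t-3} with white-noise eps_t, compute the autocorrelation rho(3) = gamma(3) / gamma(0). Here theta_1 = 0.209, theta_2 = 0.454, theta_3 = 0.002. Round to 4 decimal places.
\rho(3) = 0.0016

For an MA(q) process with theta_0 = 1, the autocovariance is
  gamma(k) = sigma^2 * sum_{i=0..q-k} theta_i * theta_{i+k},
and rho(k) = gamma(k) / gamma(0). Sigma^2 cancels.
  numerator   = (1)*(0.002) = 0.002.
  denominator = (1)^2 + (0.209)^2 + (0.454)^2 + (0.002)^2 = 1.249801.
  rho(3) = 0.002 / 1.249801 = 0.0016.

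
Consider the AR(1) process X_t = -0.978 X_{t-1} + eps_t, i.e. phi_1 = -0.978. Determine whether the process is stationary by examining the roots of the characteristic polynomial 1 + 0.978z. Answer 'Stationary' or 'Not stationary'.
\text{Stationary}

The AR(p) characteristic polynomial is P(z) = 1 + 0.978z.
Stationarity requires all roots to lie outside the unit circle, i.e. |z| > 1 for every root.
This is linear in z: 1 + (0.978) z = 0  =>  z = -1/(0.978) = -1.022495,  |z| = 1.022495.
Moduli of all roots: 1.0225.
All moduli strictly greater than 1? Yes.
Verdict: Stationary.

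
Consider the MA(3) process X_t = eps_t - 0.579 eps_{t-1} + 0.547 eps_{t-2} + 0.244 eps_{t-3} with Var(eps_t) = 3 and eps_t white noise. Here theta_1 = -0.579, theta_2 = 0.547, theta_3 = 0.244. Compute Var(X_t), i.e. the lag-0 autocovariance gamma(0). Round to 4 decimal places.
\gamma(0) = 5.0820

For an MA(q) process X_t = eps_t + sum_i theta_i eps_{t-i} with
Var(eps_t) = sigma^2, the variance is
  gamma(0) = sigma^2 * (1 + sum_i theta_i^2).
  sum_i theta_i^2 = (-0.579)^2 + (0.547)^2 + (0.244)^2 = 0.335241 + 0.299209 + 0.059536 = 0.693986.
  gamma(0) = 3 * (1 + 0.693986) = 3 * 1.693986 = 5.081958, which rounds to 5.0820.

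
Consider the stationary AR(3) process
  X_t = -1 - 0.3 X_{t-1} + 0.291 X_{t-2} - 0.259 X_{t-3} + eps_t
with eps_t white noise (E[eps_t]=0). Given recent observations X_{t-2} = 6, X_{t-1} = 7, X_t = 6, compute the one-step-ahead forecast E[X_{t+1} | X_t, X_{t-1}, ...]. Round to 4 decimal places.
E[X_{t+1} \mid \mathcal F_t] = -2.3170

For an AR(p) model X_t = c + sum_i phi_i X_{t-i} + eps_t, the
one-step-ahead conditional mean is
  E[X_{t+1} | X_t, ...] = c + sum_i phi_i X_{t+1-i}.
Substitute known values:
  E[X_{t+1} | ...] = -1 + (-0.3) * (6) + (0.291) * (7) + (-0.259) * (6)
                   = -2.3170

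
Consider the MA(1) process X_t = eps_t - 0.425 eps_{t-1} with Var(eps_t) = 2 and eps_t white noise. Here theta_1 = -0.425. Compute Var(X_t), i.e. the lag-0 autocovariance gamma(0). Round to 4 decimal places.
\gamma(0) = 2.3613

For an MA(q) process X_t = eps_t + sum_i theta_i eps_{t-i} with
Var(eps_t) = sigma^2, the variance is
  gamma(0) = sigma^2 * (1 + sum_i theta_i^2).
  sum_i theta_i^2 = (-0.425)^2 = 0.180625.
  gamma(0) = 2 * (1 + 0.180625) = 2 * 1.180625 = 2.36125, which rounds to 2.3613.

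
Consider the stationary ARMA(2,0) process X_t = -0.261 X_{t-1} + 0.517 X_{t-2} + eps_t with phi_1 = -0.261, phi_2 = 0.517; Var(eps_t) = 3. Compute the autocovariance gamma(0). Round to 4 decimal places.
\gamma(0) = 5.7830

Multiply the model equation by X_{t-k} and take expectations. With theta_0 = psi_0 = 1 and psi_j the MA(infinity) weights, this gives
  gamma(k) - sum_i phi_i gamma(k-i) = c_k,
  c_k = sigma^2 * sum_{j=k..q} theta_j psi_{j-k}   (c_k = 0 for k > q),
using gamma(-m) = gamma(m).
Pure AR (q = 0): c_0 = sigma^2 = 3, c_k = 0 for k >= 1.
Equations for k = 0, 1, 2 (AR order 2, c_2 = 0):
  (E0) gamma(0) = phi_1 gamma(1) + phi_2 gamma(2) + c_0
  (E1) gamma(1) = phi_1 gamma(0) + phi_2 gamma(1) + c_1
  (E2) gamma(2) = phi_1 gamma(1) + phi_2 gamma(0)
From (E1): gamma(1) = A gamma(0) + B with
  A = phi_1 / (1 - phi_2) = -0.261 / 0.483 = -0.540373,   B = c_1 / (1 - phi_2) = 0 / 0.483 = 0.
Insert (E2) into (E0): gamma(0) (1 - phi_2^2) = phi_1 (1 + phi_2) gamma(1) + c_0.
  phi_1 (1 + phi_2) = (-0.261)(1.517) = -0.395937,   1 - phi_2^2 = 0.732711.
Replace gamma(1) by A gamma(0) + B and collect gamma(0):
  gamma(0) [0.732711 - (-0.395937)(-0.540373)] = c_0 = 3
  gamma(0) * 0.518757 = 3
  gamma(0) = 3 / 0.518757 = 5.783049.
Therefore gamma(0) = 5.7830 (to 4 decimal places).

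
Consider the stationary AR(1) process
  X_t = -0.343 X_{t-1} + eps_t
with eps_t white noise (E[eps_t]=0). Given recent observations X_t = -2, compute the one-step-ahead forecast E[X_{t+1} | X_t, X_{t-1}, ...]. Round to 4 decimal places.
E[X_{t+1} \mid \mathcal F_t] = 0.6860

For an AR(p) model X_t = c + sum_i phi_i X_{t-i} + eps_t, the
one-step-ahead conditional mean is
  E[X_{t+1} | X_t, ...] = c + sum_i phi_i X_{t+1-i}.
Substitute known values:
  E[X_{t+1} | ...] = (-0.343) * (-2)
                   = 0.6860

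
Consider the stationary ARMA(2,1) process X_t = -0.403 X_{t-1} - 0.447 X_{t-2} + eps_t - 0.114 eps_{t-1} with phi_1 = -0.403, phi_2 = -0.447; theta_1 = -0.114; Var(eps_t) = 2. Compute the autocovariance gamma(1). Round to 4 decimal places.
\gamma(1) = -0.9699

Multiply the model equation by X_{t-k} and take expectations. With theta_0 = psi_0 = 1 and psi_j the MA(infinity) weights, this gives
  gamma(k) - sum_i phi_i gamma(k-i) = c_k,
  c_k = sigma^2 * sum_{j=k..q} theta_j psi_{j-k}   (c_k = 0 for k > q),
using gamma(-m) = gamma(m).
psi-weights needed (psi_j = theta_j + sum_i phi_i psi_{j-i}):
  psi_1 = theta_1 + phi_1 = -0.114 + (-0.403) = -0.517
Right-hand sides:
  c_0 = sigma^2 (1 + theta_1 psi_1) = 2 * (1 + (-0.114)(-0.517)) = 2 * 1.058938 = 2.117876
  c_1 = sigma^2 theta_1 = 2 * (-0.114) = -0.228
  c_2 = 0
Equations for k = 0, 1, 2 (AR order 2, c_2 = 0):
  (E0) gamma(0) = phi_1 gamma(1) + phi_2 gamma(2) + c_0
  (E1) gamma(1) = phi_1 gamma(0) + phi_2 gamma(1) + c_1
  (E2) gamma(2) = phi_1 gamma(1) + phi_2 gamma(0)
From (E1): gamma(1) = A gamma(0) + B with
  A = phi_1 / (1 - phi_2) = -0.403 / 1.447 = -0.278507,   B = c_1 / (1 - phi_2) = -0.228 / 1.447 = -0.157567.
Insert (E2) into (E0): gamma(0) (1 - phi_2^2) = phi_1 (1 + phi_2) gamma(1) + c_0.
  phi_1 (1 + phi_2) = (-0.403)(0.553) = -0.222859,   1 - phi_2^2 = 0.800191.
Replace gamma(1) by A gamma(0) + B and collect gamma(0):
  gamma(0) [0.800191 - (-0.222859)(-0.278507)] = (-0.222859)(-0.157567) + 2.117876
  gamma(0) * 0.738123 = 2.152991
  gamma(0) = 2.152991 / 0.738123 = 2.916846.
  gamma(1) = A gamma(0) + B = (-0.278507)(2.916846) + (-0.157567) = -0.96993.
Therefore gamma(1) = -0.9699 (to 4 decimal places).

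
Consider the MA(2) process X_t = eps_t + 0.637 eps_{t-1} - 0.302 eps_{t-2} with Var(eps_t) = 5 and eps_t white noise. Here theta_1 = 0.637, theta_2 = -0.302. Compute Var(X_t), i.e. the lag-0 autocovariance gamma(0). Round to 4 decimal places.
\gamma(0) = 7.4849

For an MA(q) process X_t = eps_t + sum_i theta_i eps_{t-i} with
Var(eps_t) = sigma^2, the variance is
  gamma(0) = sigma^2 * (1 + sum_i theta_i^2).
  sum_i theta_i^2 = (0.637)^2 + (-0.302)^2 = 0.405769 + 0.091204 = 0.496973.
  gamma(0) = 5 * (1 + 0.496973) = 5 * 1.496973 = 7.484865, which rounds to 7.4849.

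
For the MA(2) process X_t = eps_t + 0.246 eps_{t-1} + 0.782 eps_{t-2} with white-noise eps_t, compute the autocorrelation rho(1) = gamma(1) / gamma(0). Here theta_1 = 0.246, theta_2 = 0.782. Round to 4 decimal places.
\rho(1) = 0.2622

For an MA(q) process with theta_0 = 1, the autocovariance is
  gamma(k) = sigma^2 * sum_{i=0..q-k} theta_i * theta_{i+k},
and rho(k) = gamma(k) / gamma(0). Sigma^2 cancels.
  numerator   = (1)*(0.246) + (0.246)*(0.782) = 0.438372.
  denominator = (1)^2 + (0.246)^2 + (0.782)^2 = 1.67204.
  rho(1) = 0.438372 / 1.67204 = 0.2622.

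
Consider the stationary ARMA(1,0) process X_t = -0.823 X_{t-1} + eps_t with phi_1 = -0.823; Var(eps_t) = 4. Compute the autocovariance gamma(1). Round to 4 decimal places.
\gamma(1) = -10.2023

Multiply the model equation by X_{t-k} and take expectations. With theta_0 = psi_0 = 1 and psi_j the MA(infinity) weights, this gives
  gamma(k) - sum_i phi_i gamma(k-i) = c_k,
  c_k = sigma^2 * sum_{j=k..q} theta_j psi_{j-k}   (c_k = 0 for k > q),
using gamma(-m) = gamma(m).
Pure AR (q = 0): c_0 = sigma^2 = 4, c_k = 0 for k >= 1.
Equations for k = 0 and k = 1 (AR order 1):
  gamma(0) = phi_1 gamma(1) + c_0
  gamma(1) = phi_1 gamma(0) + c_1
Substituting the second into the first: gamma(0) (1 - phi_1^2) = c_0 + phi_1 c_1, so
  gamma(0) = c_0 / (1 - phi_1^2) = 4 / (1 - (-0.823)^2) = 4 / 0.322671 = 12.396528.
  gamma(1) = phi_1 gamma(0) = (-0.823)(12.396528) = -10.202342.
Therefore gamma(1) = -10.2023 (to 4 decimal places).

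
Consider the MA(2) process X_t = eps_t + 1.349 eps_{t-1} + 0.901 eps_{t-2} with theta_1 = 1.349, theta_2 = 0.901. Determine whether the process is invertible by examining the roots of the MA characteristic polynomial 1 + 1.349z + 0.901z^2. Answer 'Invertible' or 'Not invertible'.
\text{Invertible}

The MA(q) characteristic polynomial is P(z) = 1 + 1.349z + 0.901z^2.
Invertibility requires all roots to lie outside the unit circle, i.e. |z| > 1 for every root.
Set 1 + (1.349) z + (0.901) z^2 = 0, i.e. a z^2 + b z + c = 0 with a = 0.901, b = 1.349, c = 1.
Discriminant D = b^2 - 4ac = (1.349)^2 - 4*(0.901)*1 = 1.819801 - (3.604) = -1.784199.
D < 0, so the roots are the complex-conjugate pair z = (-b +/- i sqrt(-D)) / (2a) = -0.7486 +/- 0.7413i.
For a conjugate pair |z|^2 = z * conj(z) = (product of roots) = c/a = 1/(0.901) = 1.109878, so |z| = sqrt(1.109878) = 1.0535 for both roots.
Moduli of all roots: 1.0535, 1.0535.
All moduli strictly greater than 1? Yes.
Verdict: Invertible.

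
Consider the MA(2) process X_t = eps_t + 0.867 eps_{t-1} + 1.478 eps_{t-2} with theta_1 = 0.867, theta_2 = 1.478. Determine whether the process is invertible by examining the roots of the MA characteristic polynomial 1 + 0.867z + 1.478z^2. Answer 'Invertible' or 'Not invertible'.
\text{Not invertible}

The MA(q) characteristic polynomial is P(z) = 1 + 0.867z + 1.478z^2.
Invertibility requires all roots to lie outside the unit circle, i.e. |z| > 1 for every root.
Set 1 + (0.867) z + (1.478) z^2 = 0, i.e. a z^2 + b z + c = 0 with a = 1.478, b = 0.867, c = 1.
Discriminant D = b^2 - 4ac = (0.867)^2 - 4*(1.478)*1 = 0.751689 - (5.912) = -5.160311.
D < 0, so the roots are the complex-conjugate pair z = (-b +/- i sqrt(-D)) / (2a) = -0.2933 +/- 0.7685i.
For a conjugate pair |z|^2 = z * conj(z) = (product of roots) = c/a = 1/(1.478) = 0.67659, so |z| = sqrt(0.67659) = 0.8226 for both roots.
Moduli of all roots: 0.8226, 0.8226.
All moduli strictly greater than 1? No.
Verdict: Not invertible.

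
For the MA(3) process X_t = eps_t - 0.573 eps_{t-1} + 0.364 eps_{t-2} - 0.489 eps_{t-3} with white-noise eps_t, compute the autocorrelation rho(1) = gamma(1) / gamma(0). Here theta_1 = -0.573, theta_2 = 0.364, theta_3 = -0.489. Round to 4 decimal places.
\rho(1) = -0.5645

For an MA(q) process with theta_0 = 1, the autocovariance is
  gamma(k) = sigma^2 * sum_{i=0..q-k} theta_i * theta_{i+k},
and rho(k) = gamma(k) / gamma(0). Sigma^2 cancels.
  numerator   = (1)*(-0.573) + (-0.573)*(0.364) + (0.364)*(-0.489) = -0.959568.
  denominator = (1)^2 + (-0.573)^2 + (0.364)^2 + (-0.489)^2 = 1.699946.
  rho(1) = -0.959568 / 1.699946 = -0.5645.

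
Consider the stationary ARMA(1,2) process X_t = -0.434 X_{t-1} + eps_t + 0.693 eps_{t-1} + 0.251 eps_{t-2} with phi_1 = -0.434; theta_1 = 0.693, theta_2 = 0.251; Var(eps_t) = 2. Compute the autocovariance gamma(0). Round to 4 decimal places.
\gamma(0) = 2.1815

Multiply the model equation by X_{t-k} and take expectations. With theta_0 = psi_0 = 1 and psi_j the MA(infinity) weights, this gives
  gamma(k) - sum_i phi_i gamma(k-i) = c_k,
  c_k = sigma^2 * sum_{j=k..q} theta_j psi_{j-k}   (c_k = 0 for k > q),
using gamma(-m) = gamma(m).
psi-weights needed (psi_j = theta_j + sum_i phi_i psi_{j-i}):
  psi_1 = theta_1 + phi_1 = 0.693 + (-0.434) = 0.259
  psi_2 = theta_2 + phi_1 psi_1 = 0.251 + (-0.434)(0.259) = 0.138594
Right-hand sides:
  c_0 = sigma^2 (1 + theta_1 psi_1 + theta_2 psi_2) = 2 * (1 + (0.693)(0.259) + (0.251)(0.138594)) = 2 * 1.214274 = 2.428548
  c_1 = sigma^2 (theta_1 + theta_2 psi_1) = 2 * (0.693 + (0.251)(0.259)) = 1.516018
  c_2 = sigma^2 theta_2 = 2 * (0.251) = 0.502
Equations for k = 0 and k = 1 (AR order 1):
  gamma(0) = phi_1 gamma(1) + c_0
  gamma(1) = phi_1 gamma(0) + c_1
Substituting the second into the first: gamma(0) (1 - phi_1^2) = c_0 + phi_1 c_1, so
  gamma(0) = (c_0 + phi_1 c_1) / (1 - phi_1^2) = (2.428548 + (-0.434)(1.516018)) / (1 - (-0.434)^2) = 1.770596 / 0.811644 = 2.181494.
Therefore gamma(0) = 2.1815 (to 4 decimal places).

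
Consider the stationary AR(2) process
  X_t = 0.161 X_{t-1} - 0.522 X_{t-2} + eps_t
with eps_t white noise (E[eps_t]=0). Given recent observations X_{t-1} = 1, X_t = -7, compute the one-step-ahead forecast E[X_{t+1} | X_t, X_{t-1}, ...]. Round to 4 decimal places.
E[X_{t+1} \mid \mathcal F_t] = -1.6490

For an AR(p) model X_t = c + sum_i phi_i X_{t-i} + eps_t, the
one-step-ahead conditional mean is
  E[X_{t+1} | X_t, ...] = c + sum_i phi_i X_{t+1-i}.
Substitute known values:
  E[X_{t+1} | ...] = (0.161) * (-7) + (-0.522) * (1)
                   = -1.6490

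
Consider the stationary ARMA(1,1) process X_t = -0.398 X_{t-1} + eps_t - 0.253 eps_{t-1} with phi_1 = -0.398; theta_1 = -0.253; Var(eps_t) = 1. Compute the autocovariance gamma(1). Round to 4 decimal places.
\gamma(1) = -0.8514

Multiply the model equation by X_{t-k} and take expectations. With theta_0 = psi_0 = 1 and psi_j the MA(infinity) weights, this gives
  gamma(k) - sum_i phi_i gamma(k-i) = c_k,
  c_k = sigma^2 * sum_{j=k..q} theta_j psi_{j-k}   (c_k = 0 for k > q),
using gamma(-m) = gamma(m).
psi-weights needed (psi_j = theta_j + sum_i phi_i psi_{j-i}):
  psi_1 = theta_1 + phi_1 = -0.253 + (-0.398) = -0.651
Right-hand sides:
  c_0 = sigma^2 (1 + theta_1 psi_1) = 1 * (1 + (-0.253)(-0.651)) = 1 * 1.164703 = 1.164703
  c_1 = sigma^2 theta_1 = 1 * (-0.253) = -0.253
  c_2 = 0
Equations for k = 0 and k = 1 (AR order 1):
  gamma(0) = phi_1 gamma(1) + c_0
  gamma(1) = phi_1 gamma(0) + c_1
Substituting the second into the first: gamma(0) (1 - phi_1^2) = c_0 + phi_1 c_1, so
  gamma(0) = (c_0 + phi_1 c_1) / (1 - phi_1^2) = (1.164703 + (-0.398)(-0.253)) / (1 - (-0.398)^2) = 1.265397 / 0.841596 = 1.503568.
  gamma(1) = phi_1 gamma(0) + c_1 = (-0.398)(1.503568) + (-0.253) = -0.85142.
Therefore gamma(1) = -0.8514 (to 4 decimal places).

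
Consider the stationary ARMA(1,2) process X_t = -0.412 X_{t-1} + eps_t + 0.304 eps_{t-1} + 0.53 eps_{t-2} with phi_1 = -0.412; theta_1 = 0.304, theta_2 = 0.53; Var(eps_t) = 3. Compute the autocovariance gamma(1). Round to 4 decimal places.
\gamma(1) = -1.0015

Multiply the model equation by X_{t-k} and take expectations. With theta_0 = psi_0 = 1 and psi_j the MA(infinity) weights, this gives
  gamma(k) - sum_i phi_i gamma(k-i) = c_k,
  c_k = sigma^2 * sum_{j=k..q} theta_j psi_{j-k}   (c_k = 0 for k > q),
using gamma(-m) = gamma(m).
psi-weights needed (psi_j = theta_j + sum_i phi_i psi_{j-i}):
  psi_1 = theta_1 + phi_1 = 0.304 + (-0.412) = -0.108
  psi_2 = theta_2 + phi_1 psi_1 = 0.53 + (-0.412)(-0.108) = 0.574496
Right-hand sides:
  c_0 = sigma^2 (1 + theta_1 psi_1 + theta_2 psi_2) = 3 * (1 + (0.304)(-0.108) + (0.53)(0.574496)) = 3 * 1.271651 = 3.814953
  c_1 = sigma^2 (theta_1 + theta_2 psi_1) = 3 * (0.304 + (0.53)(-0.108)) = 0.74028
  c_2 = sigma^2 theta_2 = 3 * (0.53) = 1.59
Equations for k = 0 and k = 1 (AR order 1):
  gamma(0) = phi_1 gamma(1) + c_0
  gamma(1) = phi_1 gamma(0) + c_1
Substituting the second into the first: gamma(0) (1 - phi_1^2) = c_0 + phi_1 c_1, so
  gamma(0) = (c_0 + phi_1 c_1) / (1 - phi_1^2) = (3.814953 + (-0.412)(0.74028)) / (1 - (-0.412)^2) = 3.509957 / 0.830256 = 4.22756.
  gamma(1) = phi_1 gamma(0) + c_1 = (-0.412)(4.22756) + (0.74028) = -1.001475.
Therefore gamma(1) = -1.0015 (to 4 decimal places).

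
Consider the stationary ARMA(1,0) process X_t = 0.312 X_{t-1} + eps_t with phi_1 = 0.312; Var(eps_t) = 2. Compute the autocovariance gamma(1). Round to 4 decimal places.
\gamma(1) = 0.6913

Multiply the model equation by X_{t-k} and take expectations. With theta_0 = psi_0 = 1 and psi_j the MA(infinity) weights, this gives
  gamma(k) - sum_i phi_i gamma(k-i) = c_k,
  c_k = sigma^2 * sum_{j=k..q} theta_j psi_{j-k}   (c_k = 0 for k > q),
using gamma(-m) = gamma(m).
Pure AR (q = 0): c_0 = sigma^2 = 2, c_k = 0 for k >= 1.
Equations for k = 0 and k = 1 (AR order 1):
  gamma(0) = phi_1 gamma(1) + c_0
  gamma(1) = phi_1 gamma(0) + c_1
Substituting the second into the first: gamma(0) (1 - phi_1^2) = c_0 + phi_1 c_1, so
  gamma(0) = c_0 / (1 - phi_1^2) = 2 / (1 - (0.312)^2) = 2 / 0.902656 = 2.215683.
  gamma(1) = phi_1 gamma(0) = (0.312)(2.215683) = 0.691293.
Therefore gamma(1) = 0.6913 (to 4 decimal places).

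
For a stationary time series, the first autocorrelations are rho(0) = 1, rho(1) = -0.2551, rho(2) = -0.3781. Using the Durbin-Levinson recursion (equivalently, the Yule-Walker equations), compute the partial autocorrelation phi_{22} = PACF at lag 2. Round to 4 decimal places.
\phi_{22} = -0.4740

The PACF at lag k is phi_{kk}, the last component of the solution
to the Yule-Walker system G_k phi = r_k where
  (G_k)_{ij} = rho(|i - j|), (r_k)_i = rho(i), i,j = 1..k.
Equivalently, Durbin-Levinson gives phi_{kk} iteratively:
  phi_{11} = rho(1)
  phi_{kk} = [rho(k) - sum_{j=1..k-1} phi_{k-1,j} rho(k-j)]
            / [1 - sum_{j=1..k-1} phi_{k-1,j} rho(j)],
  phi_{k,j} = phi_{k-1,j} - phi_{kk} phi_{k-1,k-j},  j = 1..k-1.
Step k = 1:
  phi_11 = rho(1) = -0.2551.
Step k = 2:
  phi_22 = [rho(2) - phi_11 rho(1)] / [1 - phi_11 rho(1)] = [-0.3781 - (-0.2551)(-0.2551)] / [1 - (-0.2551)(-0.2551)]
         = -0.44317601 / 0.93492399 = -0.474.
Therefore phi_{22} = -0.4740.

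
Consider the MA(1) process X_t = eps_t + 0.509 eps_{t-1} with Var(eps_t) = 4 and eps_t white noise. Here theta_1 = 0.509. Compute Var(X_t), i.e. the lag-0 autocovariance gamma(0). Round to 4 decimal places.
\gamma(0) = 5.0363

For an MA(q) process X_t = eps_t + sum_i theta_i eps_{t-i} with
Var(eps_t) = sigma^2, the variance is
  gamma(0) = sigma^2 * (1 + sum_i theta_i^2).
  sum_i theta_i^2 = (0.509)^2 = 0.259081.
  gamma(0) = 4 * (1 + 0.259081) = 4 * 1.259081 = 5.036324, which rounds to 5.0363.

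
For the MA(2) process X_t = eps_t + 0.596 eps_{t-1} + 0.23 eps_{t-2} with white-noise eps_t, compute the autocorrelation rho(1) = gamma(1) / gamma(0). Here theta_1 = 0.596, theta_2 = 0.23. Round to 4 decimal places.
\rho(1) = 0.5206

For an MA(q) process with theta_0 = 1, the autocovariance is
  gamma(k) = sigma^2 * sum_{i=0..q-k} theta_i * theta_{i+k},
and rho(k) = gamma(k) / gamma(0). Sigma^2 cancels.
  numerator   = (1)*(0.596) + (0.596)*(0.23) = 0.73308.
  denominator = (1)^2 + (0.596)^2 + (0.23)^2 = 1.408116.
  rho(1) = 0.73308 / 1.408116 = 0.5206.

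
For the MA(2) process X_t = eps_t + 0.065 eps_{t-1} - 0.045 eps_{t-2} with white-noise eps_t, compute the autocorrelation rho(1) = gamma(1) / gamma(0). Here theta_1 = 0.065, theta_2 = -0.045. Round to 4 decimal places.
\rho(1) = 0.0617

For an MA(q) process with theta_0 = 1, the autocovariance is
  gamma(k) = sigma^2 * sum_{i=0..q-k} theta_i * theta_{i+k},
and rho(k) = gamma(k) / gamma(0). Sigma^2 cancels.
  numerator   = (1)*(0.065) + (0.065)*(-0.045) = 0.062075.
  denominator = (1)^2 + (0.065)^2 + (-0.045)^2 = 1.00625.
  rho(1) = 0.062075 / 1.00625 = 0.0617.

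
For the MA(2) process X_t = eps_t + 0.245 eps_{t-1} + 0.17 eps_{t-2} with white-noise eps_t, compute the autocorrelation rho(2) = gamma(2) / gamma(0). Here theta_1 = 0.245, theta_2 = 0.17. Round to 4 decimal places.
\rho(2) = 0.1561

For an MA(q) process with theta_0 = 1, the autocovariance is
  gamma(k) = sigma^2 * sum_{i=0..q-k} theta_i * theta_{i+k},
and rho(k) = gamma(k) / gamma(0). Sigma^2 cancels.
  numerator   = (1)*(0.17) = 0.17.
  denominator = (1)^2 + (0.245)^2 + (0.17)^2 = 1.088925.
  rho(2) = 0.17 / 1.088925 = 0.1561.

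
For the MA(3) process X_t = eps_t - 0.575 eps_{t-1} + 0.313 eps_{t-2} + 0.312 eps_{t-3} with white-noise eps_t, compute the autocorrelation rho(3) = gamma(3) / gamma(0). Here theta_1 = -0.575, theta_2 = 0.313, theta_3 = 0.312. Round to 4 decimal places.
\rho(3) = 0.2045

For an MA(q) process with theta_0 = 1, the autocovariance is
  gamma(k) = sigma^2 * sum_{i=0..q-k} theta_i * theta_{i+k},
and rho(k) = gamma(k) / gamma(0). Sigma^2 cancels.
  numerator   = (1)*(0.312) = 0.312.
  denominator = (1)^2 + (-0.575)^2 + (0.313)^2 + (0.312)^2 = 1.525938.
  rho(3) = 0.312 / 1.525938 = 0.2045.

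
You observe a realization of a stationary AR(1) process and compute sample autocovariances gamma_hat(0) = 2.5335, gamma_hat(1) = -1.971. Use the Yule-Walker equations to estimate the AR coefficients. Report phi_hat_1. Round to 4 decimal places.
\hat\phi_{1} = -0.7780

The Yule-Walker equations for an AR(p) process read, in matrix form,
  Gamma_p phi = r_p,   with   (Gamma_p)_{ij} = gamma(|i - j|),
                       (r_p)_i = gamma(i),   i,j = 1..p.
Substitute the sample gammas (Toeplitz matrix and right-hand side of size 1):
  Gamma_p = [[2.5335]]
  r_p     = [-1.971]
With p = 1 this is the single equation gamma(0) phi_1 = gamma(1):
  phi_hat_1 = gamma(1) / gamma(0) = -1.971 / 2.5335 = -0.7780.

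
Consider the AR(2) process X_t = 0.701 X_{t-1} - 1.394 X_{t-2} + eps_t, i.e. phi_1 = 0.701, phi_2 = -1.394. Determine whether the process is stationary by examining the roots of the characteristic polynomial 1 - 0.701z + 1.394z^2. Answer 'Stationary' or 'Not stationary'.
\text{Not stationary}

The AR(p) characteristic polynomial is P(z) = 1 - 0.701z + 1.394z^2.
Stationarity requires all roots to lie outside the unit circle, i.e. |z| > 1 for every root.
Set 1 + (-0.701) z + (1.394) z^2 = 0, i.e. a z^2 + b z + c = 0 with a = 1.394, b = -0.701, c = 1.
Discriminant D = b^2 - 4ac = (-0.701)^2 - 4*(1.394)*1 = 0.491401 - (5.576) = -5.084599.
D < 0, so the roots are the complex-conjugate pair z = (-b +/- i sqrt(-D)) / (2a) = 0.2514 +/- 0.8088i.
For a conjugate pair |z|^2 = z * conj(z) = (product of roots) = c/a = 1/(1.394) = 0.71736, so |z| = sqrt(0.71736) = 0.847 for both roots.
Moduli of all roots: 0.8470, 0.8470.
All moduli strictly greater than 1? No.
Verdict: Not stationary.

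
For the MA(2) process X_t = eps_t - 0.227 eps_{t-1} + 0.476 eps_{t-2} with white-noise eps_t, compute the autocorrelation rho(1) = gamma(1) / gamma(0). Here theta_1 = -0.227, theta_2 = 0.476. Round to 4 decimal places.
\rho(1) = -0.2621

For an MA(q) process with theta_0 = 1, the autocovariance is
  gamma(k) = sigma^2 * sum_{i=0..q-k} theta_i * theta_{i+k},
and rho(k) = gamma(k) / gamma(0). Sigma^2 cancels.
  numerator   = (1)*(-0.227) + (-0.227)*(0.476) = -0.335052.
  denominator = (1)^2 + (-0.227)^2 + (0.476)^2 = 1.278105.
  rho(1) = -0.335052 / 1.278105 = -0.2621.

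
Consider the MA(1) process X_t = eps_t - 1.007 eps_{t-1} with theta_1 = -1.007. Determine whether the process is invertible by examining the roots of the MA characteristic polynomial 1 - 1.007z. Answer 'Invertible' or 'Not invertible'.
\text{Not invertible}

The MA(q) characteristic polynomial is P(z) = 1 - 1.007z.
Invertibility requires all roots to lie outside the unit circle, i.e. |z| > 1 for every root.
This is linear in z: 1 + (-1.007) z = 0  =>  z = -1/(-1.007) = 0.993049,  |z| = 0.993049.
Moduli of all roots: 0.9930.
All moduli strictly greater than 1? No.
Verdict: Not invertible.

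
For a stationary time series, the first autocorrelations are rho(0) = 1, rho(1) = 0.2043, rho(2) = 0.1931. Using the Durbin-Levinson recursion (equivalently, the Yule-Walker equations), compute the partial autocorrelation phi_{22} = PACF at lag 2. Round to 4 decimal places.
\phi_{22} = 0.1580

The PACF at lag k is phi_{kk}, the last component of the solution
to the Yule-Walker system G_k phi = r_k where
  (G_k)_{ij} = rho(|i - j|), (r_k)_i = rho(i), i,j = 1..k.
Equivalently, Durbin-Levinson gives phi_{kk} iteratively:
  phi_{11} = rho(1)
  phi_{kk} = [rho(k) - sum_{j=1..k-1} phi_{k-1,j} rho(k-j)]
            / [1 - sum_{j=1..k-1} phi_{k-1,j} rho(j)],
  phi_{k,j} = phi_{k-1,j} - phi_{kk} phi_{k-1,k-j},  j = 1..k-1.
Step k = 1:
  phi_11 = rho(1) = 0.2043.
Step k = 2:
  phi_22 = [rho(2) - phi_11 rho(1)] / [1 - phi_11 rho(1)] = [0.1931 - (0.2043)(0.2043)] / [1 - (0.2043)(0.2043)]
         = 0.15136151 / 0.95826151 = 0.158.
Therefore phi_{22} = 0.1580.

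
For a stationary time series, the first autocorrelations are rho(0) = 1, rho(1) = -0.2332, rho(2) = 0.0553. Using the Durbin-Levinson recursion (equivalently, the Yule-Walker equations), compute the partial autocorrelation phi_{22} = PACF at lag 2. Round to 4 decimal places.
\phi_{22} = 0.0010

The PACF at lag k is phi_{kk}, the last component of the solution
to the Yule-Walker system G_k phi = r_k where
  (G_k)_{ij} = rho(|i - j|), (r_k)_i = rho(i), i,j = 1..k.
Equivalently, Durbin-Levinson gives phi_{kk} iteratively:
  phi_{11} = rho(1)
  phi_{kk} = [rho(k) - sum_{j=1..k-1} phi_{k-1,j} rho(k-j)]
            / [1 - sum_{j=1..k-1} phi_{k-1,j} rho(j)],
  phi_{k,j} = phi_{k-1,j} - phi_{kk} phi_{k-1,k-j},  j = 1..k-1.
Step k = 1:
  phi_11 = rho(1) = -0.2332.
Step k = 2:
  phi_22 = [rho(2) - phi_11 rho(1)] / [1 - phi_11 rho(1)] = [0.0553 - (-0.2332)(-0.2332)] / [1 - (-0.2332)(-0.2332)]
         = 0.00091776 / 0.94561776 = 0.001.
Therefore phi_{22} = 0.0010.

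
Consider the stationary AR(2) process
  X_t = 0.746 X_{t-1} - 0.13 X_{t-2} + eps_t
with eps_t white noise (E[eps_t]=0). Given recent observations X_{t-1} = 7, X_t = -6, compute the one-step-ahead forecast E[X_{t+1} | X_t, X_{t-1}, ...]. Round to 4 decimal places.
E[X_{t+1} \mid \mathcal F_t] = -5.3860

For an AR(p) model X_t = c + sum_i phi_i X_{t-i} + eps_t, the
one-step-ahead conditional mean is
  E[X_{t+1} | X_t, ...] = c + sum_i phi_i X_{t+1-i}.
Substitute known values:
  E[X_{t+1} | ...] = (0.746) * (-6) + (-0.13) * (7)
                   = -5.3860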